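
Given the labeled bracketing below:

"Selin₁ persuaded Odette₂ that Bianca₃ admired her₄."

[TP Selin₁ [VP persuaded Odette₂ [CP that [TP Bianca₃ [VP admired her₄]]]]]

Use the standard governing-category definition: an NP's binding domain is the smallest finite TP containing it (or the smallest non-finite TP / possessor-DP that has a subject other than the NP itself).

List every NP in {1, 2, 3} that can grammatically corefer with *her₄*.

{1, 2}

*her* is a pronoun, so Principle B applies: it must be free in its binding domain.
Binding domain of *her₄*: the embedded TP, whose subject is Bianca₃.
*Selin₁* c-commands the pronoun but from outside its binding domain, and is not c-commanded by it → coindexation permitted.
*Odette₂* c-commands the pronoun but from outside its binding domain, and is not c-commanded by it → coindexation permitted.
*Bianca₃* c-commands the pronoun within its binding domain → coindexation would violate Principle B.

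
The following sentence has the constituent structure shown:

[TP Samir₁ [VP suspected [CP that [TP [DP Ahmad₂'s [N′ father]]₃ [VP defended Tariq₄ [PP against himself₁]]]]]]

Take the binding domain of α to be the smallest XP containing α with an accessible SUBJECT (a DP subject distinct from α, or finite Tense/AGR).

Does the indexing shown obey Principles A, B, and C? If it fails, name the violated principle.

Principle A

The two coindexed NPs are *Samir₁* and *himself₁*.
*himself₁* is an anaphor. Principle A requires it to be bound within its binding domain — the embedded TP, whose subject is [Ahmad₂'s father]₃.
Within that domain it is c-commanded by *[Ahmad₂'s father]₃*, *Tariq₄*, none of which share its index.
*Samir₁* does c-command the anaphor, but from outside its binding domain.
The anaphor is unbound in its domain → Principle A violation.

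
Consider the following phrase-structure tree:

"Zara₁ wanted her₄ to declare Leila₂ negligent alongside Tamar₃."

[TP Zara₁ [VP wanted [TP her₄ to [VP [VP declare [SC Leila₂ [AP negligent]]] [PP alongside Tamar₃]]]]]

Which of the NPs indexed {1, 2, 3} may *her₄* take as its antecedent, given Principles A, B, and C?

*her* is a pronoun, so Principle B applies: it must be free in its binding domain.
Binding domain of *her₄*: the matrix TP, whose subject is Zara₁.
*Zara₁* c-commands the pronoun within its binding domain → coindexation would violate Principle B.
*Leila₂*: the pronoun c-commands this R-expression → coindexation would violate Principle C on *Leila₂*.
*Tamar₃*: the pronoun c-commands this R-expression → coindexation would violate Principle C on *Tamar₃*.

none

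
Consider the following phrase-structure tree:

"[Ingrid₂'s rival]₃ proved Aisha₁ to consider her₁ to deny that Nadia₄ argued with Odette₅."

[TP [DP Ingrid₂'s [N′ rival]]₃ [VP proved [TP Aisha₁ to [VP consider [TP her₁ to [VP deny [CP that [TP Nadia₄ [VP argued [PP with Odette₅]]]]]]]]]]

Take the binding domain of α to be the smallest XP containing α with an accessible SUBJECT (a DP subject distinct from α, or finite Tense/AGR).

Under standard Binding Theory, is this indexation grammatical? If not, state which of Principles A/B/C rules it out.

The two coindexed NPs are *Aisha₁* and *her₁*.
*her₁* is a pronoun. Its binding domain is the embedded TP, whose subject is Aisha₁.
*Aisha₁* c-commands it within that domain and carries the same index.
The pronoun is locally bound → Principle B violation.

Principle B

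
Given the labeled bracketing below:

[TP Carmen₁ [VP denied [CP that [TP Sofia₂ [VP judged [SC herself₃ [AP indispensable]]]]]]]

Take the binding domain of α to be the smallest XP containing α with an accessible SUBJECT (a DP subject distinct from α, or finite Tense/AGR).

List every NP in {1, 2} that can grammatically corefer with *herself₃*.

*herself* is an anaphor, so Principle A applies: it must be bound in its binding domain.
Binding domain of *herself₃*: the embedded TP, whose subject is Sofia₂.
*Carmen₁* c-commands the anaphor but is outside its binding domain → cannot satisfy Principle A.
*Sofia₂* c-commands the anaphor within its binding domain → licit binder.

{2}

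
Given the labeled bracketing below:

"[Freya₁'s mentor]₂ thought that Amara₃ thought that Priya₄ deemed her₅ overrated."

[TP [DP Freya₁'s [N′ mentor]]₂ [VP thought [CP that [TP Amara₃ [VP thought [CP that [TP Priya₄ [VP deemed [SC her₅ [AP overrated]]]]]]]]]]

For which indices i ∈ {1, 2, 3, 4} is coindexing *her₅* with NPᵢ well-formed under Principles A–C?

{1, 2, 3}

*her* is a pronoun, so Principle B applies: it must be free in its binding domain.
Binding domain of *her₅*: the embedded TP, whose subject is Priya₄.
*Freya₁* and the pronoun do not c-command one another → neither Principle B nor Principle C is at stake; coindexation permitted.
*[Freya₁'s mentor]₂* c-commands the pronoun but from outside its binding domain, and is not c-commanded by it → coindexation permitted.
*Amara₃* c-commands the pronoun but from outside its binding domain, and is not c-commanded by it → coindexation permitted.
*Priya₄* c-commands the pronoun within its binding domain → coindexation would violate Principle B.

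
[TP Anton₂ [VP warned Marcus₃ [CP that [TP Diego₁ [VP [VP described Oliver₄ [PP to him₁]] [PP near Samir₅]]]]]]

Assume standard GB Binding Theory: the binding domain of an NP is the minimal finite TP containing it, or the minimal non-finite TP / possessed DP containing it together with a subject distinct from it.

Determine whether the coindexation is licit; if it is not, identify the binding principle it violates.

The two coindexed NPs are *Diego₁* and *him₁*.
*him₁* is a pronoun. Its binding domain is the embedded TP, whose subject is Diego₁.
*Diego₁* c-commands it within that domain and carries the same index.
The pronoun is locally bound → Principle B violation.

Principle B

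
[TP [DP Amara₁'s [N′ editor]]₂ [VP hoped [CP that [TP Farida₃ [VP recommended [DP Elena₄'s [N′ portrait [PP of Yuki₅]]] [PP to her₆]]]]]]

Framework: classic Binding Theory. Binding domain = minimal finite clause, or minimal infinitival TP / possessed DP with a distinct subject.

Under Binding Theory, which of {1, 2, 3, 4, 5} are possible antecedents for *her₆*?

{1, 2, 4, 5}

*her* is a pronoun, so Principle B applies: it must be free in its binding domain.
Binding domain of *her₆*: the embedded TP, whose subject is Farida₃.
*Amara₁* and the pronoun do not c-command one another → neither Principle B nor Principle C is at stake; coindexation permitted.
*[Amara₁'s editor]₂* c-commands the pronoun but from outside its binding domain, and is not c-commanded by it → coindexation permitted.
*Farida₃* c-commands the pronoun within its binding domain → coindexation would violate Principle B.
*Elena₄* and the pronoun do not c-command one another → neither Principle B nor Principle C is at stake; coindexation permitted.
*Yuki₅* and the pronoun do not c-command one another → neither Principle B nor Principle C is at stake; coindexation permitted.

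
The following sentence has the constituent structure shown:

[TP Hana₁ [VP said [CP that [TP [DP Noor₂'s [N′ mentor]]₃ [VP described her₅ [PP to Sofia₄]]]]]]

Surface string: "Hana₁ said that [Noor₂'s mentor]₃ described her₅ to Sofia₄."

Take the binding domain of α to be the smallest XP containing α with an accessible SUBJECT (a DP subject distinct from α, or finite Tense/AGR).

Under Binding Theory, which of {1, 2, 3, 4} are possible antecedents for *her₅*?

*her* is a pronoun, so Principle B applies: it must be free in its binding domain.
Binding domain of *her₅*: the embedded TP, whose subject is [Noor₂'s mentor]₃.
*Hana₁* c-commands the pronoun but from outside its binding domain, and is not c-commanded by it → coindexation permitted.
*Noor₂* and the pronoun do not c-command one another → neither Principle B nor Principle C is at stake; coindexation permitted.
*[Noor₂'s mentor]₃* c-commands the pronoun within its binding domain → coindexation would violate Principle B.
*Sofia₄*: the pronoun c-commands this R-expression → coindexation would violate Principle C on *Sofia₄*.

{1, 2}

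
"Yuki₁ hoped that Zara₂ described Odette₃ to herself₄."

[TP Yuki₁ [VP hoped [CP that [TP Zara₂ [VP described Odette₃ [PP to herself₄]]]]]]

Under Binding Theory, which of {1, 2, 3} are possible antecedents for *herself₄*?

*herself* is an anaphor, so Principle A applies: it must be bound in its binding domain.
Binding domain of *herself₄*: the embedded TP, whose subject is Zara₂.
*Yuki₁* c-commands the anaphor but is outside its binding domain → cannot satisfy Principle A.
*Zara₂* c-commands the anaphor within its binding domain → licit binder.
*Odette₃* c-commands the anaphor within its binding domain → licit binder.

{2, 3}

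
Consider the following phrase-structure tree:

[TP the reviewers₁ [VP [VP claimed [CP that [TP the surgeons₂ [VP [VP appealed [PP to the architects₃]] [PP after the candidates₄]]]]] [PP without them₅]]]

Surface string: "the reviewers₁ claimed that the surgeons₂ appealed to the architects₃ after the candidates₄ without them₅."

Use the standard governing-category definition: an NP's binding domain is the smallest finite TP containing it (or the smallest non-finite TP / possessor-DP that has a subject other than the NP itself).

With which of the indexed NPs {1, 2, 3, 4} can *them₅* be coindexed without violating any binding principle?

*them* is a pronoun, so Principle B applies: it must be free in its binding domain.
Binding domain of *them₅*: the matrix TP, whose subject is the reviewers₁.
*the reviewers₁* c-commands the pronoun within its binding domain → coindexation would violate Principle B.
*the surgeons₂* and the pronoun do not c-command one another → neither Principle B nor Principle C is at stake; coindexation permitted.
*the architects₃* and the pronoun do not c-command one another → neither Principle B nor Principle C is at stake; coindexation permitted.
*the candidates₄* and the pronoun do not c-command one another → neither Principle B nor Principle C is at stake; coindexation permitted.

{2, 3, 4}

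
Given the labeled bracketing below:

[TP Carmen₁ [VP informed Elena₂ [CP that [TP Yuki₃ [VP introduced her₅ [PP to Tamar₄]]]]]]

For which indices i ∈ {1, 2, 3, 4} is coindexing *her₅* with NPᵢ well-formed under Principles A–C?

*her* is a pronoun, so Principle B applies: it must be free in its binding domain.
Binding domain of *her₅*: the embedded TP, whose subject is Yuki₃.
*Carmen₁* c-commands the pronoun but from outside its binding domain, and is not c-commanded by it → coindexation permitted.
*Elena₂* c-commands the pronoun but from outside its binding domain, and is not c-commanded by it → coindexation permitted.
*Yuki₃* c-commands the pronoun within its binding domain → coindexation would violate Principle B.
*Tamar₄*: the pronoun c-commands this R-expression → coindexation would violate Principle C on *Tamar₄*.

{1, 2}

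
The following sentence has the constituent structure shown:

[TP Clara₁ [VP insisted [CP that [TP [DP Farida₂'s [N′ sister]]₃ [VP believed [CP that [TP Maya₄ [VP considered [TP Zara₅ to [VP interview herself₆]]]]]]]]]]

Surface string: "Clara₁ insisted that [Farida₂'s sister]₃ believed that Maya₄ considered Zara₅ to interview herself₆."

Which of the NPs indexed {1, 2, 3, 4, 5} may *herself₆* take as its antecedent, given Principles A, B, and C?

*herself* is an anaphor, so Principle A applies: it must be bound in its binding domain.
Binding domain of *herself₆*: the embedded TP, whose subject is Zara₅.
*Clara₁* c-commands the anaphor but is outside its binding domain → cannot satisfy Principle A.
*Farida₂* does not c-command the anaphor → cannot bind it.
*[Farida₂'s sister]₃* c-commands the anaphor but is outside its binding domain → cannot satisfy Principle A.
*Maya₄* c-commands the anaphor but is outside its binding domain → cannot satisfy Principle A.
*Zara₅* c-commands the anaphor within its binding domain → licit binder.

{5}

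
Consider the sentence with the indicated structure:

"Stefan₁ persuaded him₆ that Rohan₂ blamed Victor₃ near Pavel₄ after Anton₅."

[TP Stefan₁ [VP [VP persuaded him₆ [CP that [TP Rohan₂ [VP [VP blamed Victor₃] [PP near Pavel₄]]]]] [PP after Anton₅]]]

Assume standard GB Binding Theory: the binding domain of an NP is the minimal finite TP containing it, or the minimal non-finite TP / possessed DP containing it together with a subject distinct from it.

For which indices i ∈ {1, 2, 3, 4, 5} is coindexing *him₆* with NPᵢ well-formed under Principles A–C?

{5}

*him* is a pronoun, so Principle B applies: it must be free in its binding domain.
Binding domain of *him₆*: the matrix TP, whose subject is Stefan₁.
*Stefan₁* c-commands the pronoun within its binding domain → coindexation would violate Principle B.
*Rohan₂*: the pronoun c-commands this R-expression → coindexation would violate Principle C on *Rohan₂*.
*Victor₃*: the pronoun c-commands this R-expression → coindexation would violate Principle C on *Victor₃*.
*Pavel₄*: the pronoun c-commands this R-expression → coindexation would violate Principle C on *Pavel₄*.
*Anton₅* and the pronoun do not c-command one another → neither Principle B nor Principle C is at stake; coindexation permitted.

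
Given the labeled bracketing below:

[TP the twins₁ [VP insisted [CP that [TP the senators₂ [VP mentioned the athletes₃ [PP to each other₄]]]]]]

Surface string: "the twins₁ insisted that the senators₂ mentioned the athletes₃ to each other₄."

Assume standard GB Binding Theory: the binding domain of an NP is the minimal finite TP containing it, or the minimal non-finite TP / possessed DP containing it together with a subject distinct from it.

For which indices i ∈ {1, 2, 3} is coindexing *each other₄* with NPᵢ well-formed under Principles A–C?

*each other* is an anaphor, so Principle A applies: it must be bound in its binding domain.
Binding domain of *each other₄*: the embedded TP, whose subject is the senators₂.
*the twins₁* c-commands the anaphor but is outside its binding domain → cannot satisfy Principle A.
*the senators₂* c-commands the anaphor within its binding domain → licit binder.
*the athletes₃* c-commands the anaphor within its binding domain → licit binder.

{2, 3}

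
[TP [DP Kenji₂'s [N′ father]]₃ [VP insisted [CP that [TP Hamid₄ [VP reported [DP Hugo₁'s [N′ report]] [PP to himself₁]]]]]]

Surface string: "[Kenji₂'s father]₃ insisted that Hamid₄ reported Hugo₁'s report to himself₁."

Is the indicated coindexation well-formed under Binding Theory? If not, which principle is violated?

Principle A

The two coindexed NPs are *Hugo₁* and *himself₁*.
*himself₁* is an anaphor. Principle A requires it to be bound within its binding domain — the embedded TP, whose subject is Hamid₄.
Within that domain it is c-commanded by *Hamid₄*, which does not share its index.
*Hugo₁* does not c-command the anaphor at all.
The anaphor is unbound in its domain → Principle A violation.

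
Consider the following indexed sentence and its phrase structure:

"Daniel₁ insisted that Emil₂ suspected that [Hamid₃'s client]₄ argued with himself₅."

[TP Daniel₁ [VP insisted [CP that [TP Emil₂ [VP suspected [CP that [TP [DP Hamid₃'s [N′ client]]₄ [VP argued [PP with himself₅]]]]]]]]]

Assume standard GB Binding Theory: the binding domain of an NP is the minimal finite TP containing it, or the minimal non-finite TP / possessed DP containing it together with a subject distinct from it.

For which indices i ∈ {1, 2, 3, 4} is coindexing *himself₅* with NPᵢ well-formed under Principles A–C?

{4}

*himself* is an anaphor, so Principle A applies: it must be bound in its binding domain.
Binding domain of *himself₅*: the embedded TP, whose subject is [Hamid₃'s client]₄.
*Daniel₁* c-commands the anaphor but is outside its binding domain → cannot satisfy Principle A.
*Emil₂* c-commands the anaphor but is outside its binding domain → cannot satisfy Principle A.
*Hamid₃* does not c-command the anaphor → cannot bind it.
*[Hamid₃'s client]₄* c-commands the anaphor within its binding domain → licit binder.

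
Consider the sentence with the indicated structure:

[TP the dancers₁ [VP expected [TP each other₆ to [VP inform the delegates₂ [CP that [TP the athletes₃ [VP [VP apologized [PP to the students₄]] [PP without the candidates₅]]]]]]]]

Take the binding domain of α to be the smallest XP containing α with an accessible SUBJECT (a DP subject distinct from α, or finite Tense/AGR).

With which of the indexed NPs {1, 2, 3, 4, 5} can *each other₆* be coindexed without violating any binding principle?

*each other* is an anaphor, so Principle A applies: it must be bound in its binding domain.
Binding domain of *each other₆*: the matrix TP, whose subject is the dancers₁.
*the dancers₁* c-commands the anaphor within its binding domain → licit binder.
*the delegates₂* does not c-command the anaphor → cannot bind it.
*the athletes₃* does not c-command the anaphor → cannot bind it.
*the students₄* does not c-command the anaphor → cannot bind it.
*the candidates₅* does not c-command the anaphor → cannot bind it.

{1}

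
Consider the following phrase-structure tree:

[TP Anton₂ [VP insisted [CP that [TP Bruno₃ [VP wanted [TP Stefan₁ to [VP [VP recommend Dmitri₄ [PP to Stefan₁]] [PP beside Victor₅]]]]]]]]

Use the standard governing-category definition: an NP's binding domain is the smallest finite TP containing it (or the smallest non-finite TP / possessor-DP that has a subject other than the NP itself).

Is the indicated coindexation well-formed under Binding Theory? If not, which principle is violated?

The two coindexed NPs are *Stefan₁* (the lower occurrence) and *Stefan₁* (the higher occurrence).
*Stefan₁* (the lower occurrence) is an R-expression. Principle C requires it to be free everywhere.
*Stefan₁* (the higher occurrence) c-commands it and carries the same index.
The R-expression is bound → Principle C violation.

Principle C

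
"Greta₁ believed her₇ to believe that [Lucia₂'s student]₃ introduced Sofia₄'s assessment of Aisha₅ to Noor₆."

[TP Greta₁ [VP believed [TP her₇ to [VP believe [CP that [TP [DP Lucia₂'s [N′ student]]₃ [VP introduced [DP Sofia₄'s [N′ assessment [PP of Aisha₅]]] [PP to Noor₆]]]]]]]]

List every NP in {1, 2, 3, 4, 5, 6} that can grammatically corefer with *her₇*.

none

*her* is a pronoun, so Principle B applies: it must be free in its binding domain.
Binding domain of *her₇*: the matrix TP, whose subject is Greta₁.
*Greta₁* c-commands the pronoun within its binding domain → coindexation would violate Principle B.
*Lucia₂*: the pronoun c-commands this R-expression → coindexation would violate Principle C on *Lucia₂*.
*[Lucia₂'s student]₃*: the pronoun c-commands this R-expression → coindexation would violate Principle C on *[Lucia₂'s student]₃*.
*Sofia₄*: the pronoun c-commands this R-expression → coindexation would violate Principle C on *Sofia₄*.
*Aisha₅*: the pronoun c-commands this R-expression → coindexation would violate Principle C on *Aisha₅*.
*Noor₆*: the pronoun c-commands this R-expression → coindexation would violate Principle C on *Noor₆*.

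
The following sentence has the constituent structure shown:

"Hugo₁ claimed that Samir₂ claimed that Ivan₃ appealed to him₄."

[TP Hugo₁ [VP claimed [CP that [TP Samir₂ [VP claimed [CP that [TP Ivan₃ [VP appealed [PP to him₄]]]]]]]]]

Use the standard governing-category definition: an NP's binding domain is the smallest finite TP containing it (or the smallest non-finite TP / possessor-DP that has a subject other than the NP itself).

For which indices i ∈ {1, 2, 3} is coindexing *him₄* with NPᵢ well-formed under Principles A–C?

{1, 2}

*him* is a pronoun, so Principle B applies: it must be free in its binding domain.
Binding domain of *him₄*: the embedded TP, whose subject is Ivan₃.
*Hugo₁* c-commands the pronoun but from outside its binding domain, and is not c-commanded by it → coindexation permitted.
*Samir₂* c-commands the pronoun but from outside its binding domain, and is not c-commanded by it → coindexation permitted.
*Ivan₃* c-commands the pronoun within its binding domain → coindexation would violate Principle B.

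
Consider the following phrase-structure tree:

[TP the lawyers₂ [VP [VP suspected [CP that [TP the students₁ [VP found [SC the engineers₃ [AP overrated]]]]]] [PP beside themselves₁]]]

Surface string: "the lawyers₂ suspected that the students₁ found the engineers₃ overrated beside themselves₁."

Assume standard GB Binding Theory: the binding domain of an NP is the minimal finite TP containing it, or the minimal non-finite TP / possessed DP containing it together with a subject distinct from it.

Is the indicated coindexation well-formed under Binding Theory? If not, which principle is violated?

The two coindexed NPs are *the students₁* and *themselves₁*.
*themselves₁* is an anaphor. Principle A requires it to be bound within its binding domain — the matrix TP, whose subject is the lawyers₂.
Within that domain it is c-commanded by *the lawyers₂*, which does not share its index.
*the students₁* does not c-command the anaphor at all.
The anaphor is unbound in its domain → Principle A violation.

Principle A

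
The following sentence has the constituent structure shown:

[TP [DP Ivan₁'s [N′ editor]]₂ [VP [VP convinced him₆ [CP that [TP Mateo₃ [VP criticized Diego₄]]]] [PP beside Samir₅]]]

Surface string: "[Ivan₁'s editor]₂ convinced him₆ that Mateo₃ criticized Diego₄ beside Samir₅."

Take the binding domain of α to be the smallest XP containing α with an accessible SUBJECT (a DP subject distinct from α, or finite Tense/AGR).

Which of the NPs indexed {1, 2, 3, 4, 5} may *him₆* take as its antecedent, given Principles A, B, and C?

*him* is a pronoun, so Principle B applies: it must be free in its binding domain.
Binding domain of *him₆*: the matrix TP, whose subject is [Ivan₁'s editor]₂.
*Ivan₁* and the pronoun do not c-command one another → neither Principle B nor Principle C is at stake; coindexation permitted.
*[Ivan₁'s editor]₂* c-commands the pronoun within its binding domain → coindexation would violate Principle B.
*Mateo₃*: the pronoun c-commands this R-expression → coindexation would violate Principle C on *Mateo₃*.
*Diego₄*: the pronoun c-commands this R-expression → coindexation would violate Principle C on *Diego₄*.
*Samir₅* and the pronoun do not c-command one another → neither Principle B nor Principle C is at stake; coindexation permitted.

{1, 5}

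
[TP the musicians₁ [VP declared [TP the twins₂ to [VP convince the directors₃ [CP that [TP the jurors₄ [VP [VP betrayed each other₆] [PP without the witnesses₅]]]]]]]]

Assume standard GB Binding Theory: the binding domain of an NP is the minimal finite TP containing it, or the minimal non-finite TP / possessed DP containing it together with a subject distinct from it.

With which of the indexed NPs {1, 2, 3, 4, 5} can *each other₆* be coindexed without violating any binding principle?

*each other* is an anaphor, so Principle A applies: it must be bound in its binding domain.
Binding domain of *each other₆*: the embedded TP, whose subject is the jurors₄.
*the musicians₁* c-commands the anaphor but is outside its binding domain → cannot satisfy Principle A.
*the twins₂* c-commands the anaphor but is outside its binding domain → cannot satisfy Principle A.
*the directors₃* c-commands the anaphor but is outside its binding domain → cannot satisfy Principle A.
*the jurors₄* c-commands the anaphor within its binding domain → licit binder.
*the witnesses₅* does not c-command the anaphor → cannot bind it.

{4}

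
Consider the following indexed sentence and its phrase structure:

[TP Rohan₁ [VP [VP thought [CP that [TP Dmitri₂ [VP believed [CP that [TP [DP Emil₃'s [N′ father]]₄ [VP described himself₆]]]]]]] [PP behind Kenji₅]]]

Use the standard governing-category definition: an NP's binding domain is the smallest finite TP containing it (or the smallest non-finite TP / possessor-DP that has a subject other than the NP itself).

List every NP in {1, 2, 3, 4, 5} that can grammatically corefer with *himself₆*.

{4}

*himself* is an anaphor, so Principle A applies: it must be bound in its binding domain.
Binding domain of *himself₆*: the embedded TP, whose subject is [Emil₃'s father]₄.
*Rohan₁* c-commands the anaphor but is outside its binding domain → cannot satisfy Principle A.
*Dmitri₂* c-commands the anaphor but is outside its binding domain → cannot satisfy Principle A.
*Emil₃* does not c-command the anaphor → cannot bind it.
*[Emil₃'s father]₄* c-commands the anaphor within its binding domain → licit binder.
*Kenji₅* does not c-command the anaphor → cannot bind it.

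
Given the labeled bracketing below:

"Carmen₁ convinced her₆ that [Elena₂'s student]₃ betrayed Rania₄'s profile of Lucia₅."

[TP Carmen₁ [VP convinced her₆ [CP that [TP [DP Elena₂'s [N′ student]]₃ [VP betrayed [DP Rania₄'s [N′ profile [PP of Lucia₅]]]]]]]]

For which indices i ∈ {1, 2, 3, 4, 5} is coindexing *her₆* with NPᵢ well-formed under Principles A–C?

*her* is a pronoun, so Principle B applies: it must be free in its binding domain.
Binding domain of *her₆*: the matrix TP, whose subject is Carmen₁.
*Carmen₁* c-commands the pronoun within its binding domain → coindexation would violate Principle B.
*Elena₂*: the pronoun c-commands this R-expression → coindexation would violate Principle C on *Elena₂*.
*[Elena₂'s student]₃*: the pronoun c-commands this R-expression → coindexation would violate Principle C on *[Elena₂'s student]₃*.
*Rania₄*: the pronoun c-commands this R-expression → coindexation would violate Principle C on *Rania₄*.
*Lucia₅*: the pronoun c-commands this R-expression → coindexation would violate Principle C on *Lucia₅*.

none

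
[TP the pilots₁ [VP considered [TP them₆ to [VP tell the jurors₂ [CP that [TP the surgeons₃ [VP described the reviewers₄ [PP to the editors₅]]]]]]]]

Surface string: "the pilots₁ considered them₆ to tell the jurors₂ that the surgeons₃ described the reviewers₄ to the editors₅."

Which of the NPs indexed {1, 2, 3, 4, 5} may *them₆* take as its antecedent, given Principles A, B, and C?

none

*them* is a pronoun, so Principle B applies: it must be free in its binding domain.
Binding domain of *them₆*: the matrix TP, whose subject is the pilots₁.
*the pilots₁* c-commands the pronoun within its binding domain → coindexation would violate Principle B.
*the jurors₂*: the pronoun c-commands this R-expression → coindexation would violate Principle C on *the jurors₂*.
*the surgeons₃*: the pronoun c-commands this R-expression → coindexation would violate Principle C on *the surgeons₃*.
*the reviewers₄*: the pronoun c-commands this R-expression → coindexation would violate Principle C on *the reviewers₄*.
*the editors₅*: the pronoun c-commands this R-expression → coindexation would violate Principle C on *the editors₅*.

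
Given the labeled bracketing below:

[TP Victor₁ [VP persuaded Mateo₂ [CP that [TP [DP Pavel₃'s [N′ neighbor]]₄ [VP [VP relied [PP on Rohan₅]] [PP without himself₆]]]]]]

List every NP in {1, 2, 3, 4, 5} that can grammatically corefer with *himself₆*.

{4}

*himself* is an anaphor, so Principle A applies: it must be bound in its binding domain.
Binding domain of *himself₆*: the embedded TP, whose subject is [Pavel₃'s neighbor]₄.
*Victor₁* c-commands the anaphor but is outside its binding domain → cannot satisfy Principle A.
*Mateo₂* c-commands the anaphor but is outside its binding domain → cannot satisfy Principle A.
*Pavel₃* does not c-command the anaphor → cannot bind it.
*[Pavel₃'s neighbor]₄* c-commands the anaphor within its binding domain → licit binder.
*Rohan₅* does not c-command the anaphor → cannot bind it.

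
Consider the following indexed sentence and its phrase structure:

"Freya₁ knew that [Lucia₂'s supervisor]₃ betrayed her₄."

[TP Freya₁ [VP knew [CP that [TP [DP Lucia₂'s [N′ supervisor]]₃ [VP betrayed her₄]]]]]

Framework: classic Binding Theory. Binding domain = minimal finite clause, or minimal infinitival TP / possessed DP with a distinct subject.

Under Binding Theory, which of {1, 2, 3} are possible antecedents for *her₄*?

*her* is a pronoun, so Principle B applies: it must be free in its binding domain.
Binding domain of *her₄*: the embedded TP, whose subject is [Lucia₂'s supervisor]₃.
*Freya₁* c-commands the pronoun but from outside its binding domain, and is not c-commanded by it → coindexation permitted.
*Lucia₂* and the pronoun do not c-command one another → neither Principle B nor Principle C is at stake; coindexation permitted.
*[Lucia₂'s supervisor]₃* c-commands the pronoun within its binding domain → coindexation would violate Principle B.

{1, 2}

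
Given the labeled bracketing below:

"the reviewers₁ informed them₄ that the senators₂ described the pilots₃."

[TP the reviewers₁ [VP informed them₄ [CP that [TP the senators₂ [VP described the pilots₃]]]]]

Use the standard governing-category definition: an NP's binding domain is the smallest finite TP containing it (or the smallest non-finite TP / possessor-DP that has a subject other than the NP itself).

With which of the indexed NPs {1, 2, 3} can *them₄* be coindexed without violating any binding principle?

*them* is a pronoun, so Principle B applies: it must be free in its binding domain.
Binding domain of *them₄*: the matrix TP, whose subject is the reviewers₁.
*the reviewers₁* c-commands the pronoun within its binding domain → coindexation would violate Principle B.
*the senators₂*: the pronoun c-commands this R-expression → coindexation would violate Principle C on *the senators₂*.
*the pilots₃*: the pronoun c-commands this R-expression → coindexation would violate Principle C on *the pilots₃*.

none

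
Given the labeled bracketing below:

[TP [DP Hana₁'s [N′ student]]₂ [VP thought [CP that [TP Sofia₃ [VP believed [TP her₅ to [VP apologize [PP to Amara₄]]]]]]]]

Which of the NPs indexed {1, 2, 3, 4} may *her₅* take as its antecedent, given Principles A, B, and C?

*her* is a pronoun, so Principle B applies: it must be free in its binding domain.
Binding domain of *her₅*: the embedded TP, whose subject is Sofia₃.
*Hana₁* and the pronoun do not c-command one another → neither Principle B nor Principle C is at stake; coindexation permitted.
*[Hana₁'s student]₂* c-commands the pronoun but from outside its binding domain, and is not c-commanded by it → coindexation permitted.
*Sofia₃* c-commands the pronoun within its binding domain → coindexation would violate Principle B.
*Amara₄*: the pronoun c-commands this R-expression → coindexation would violate Principle C on *Amara₄*.

{1, 2}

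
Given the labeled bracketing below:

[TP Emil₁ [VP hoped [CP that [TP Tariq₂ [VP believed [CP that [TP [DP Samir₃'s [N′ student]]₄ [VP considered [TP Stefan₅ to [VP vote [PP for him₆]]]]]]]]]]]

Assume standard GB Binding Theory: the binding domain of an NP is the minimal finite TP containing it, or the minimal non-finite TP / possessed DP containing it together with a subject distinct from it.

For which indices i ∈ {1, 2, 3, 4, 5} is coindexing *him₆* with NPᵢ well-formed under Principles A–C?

*him* is a pronoun, so Principle B applies: it must be free in its binding domain.
Binding domain of *him₆*: the embedded TP, whose subject is Stefan₅.
*Emil₁* c-commands the pronoun but from outside its binding domain, and is not c-commanded by it → coindexation permitted.
*Tariq₂* c-commands the pronoun but from outside its binding domain, and is not c-commanded by it → coindexation permitted.
*Samir₃* and the pronoun do not c-command one another → neither Principle B nor Principle C is at stake; coindexation permitted.
*[Samir₃'s student]₄* c-commands the pronoun but from outside its binding domain, and is not c-commanded by it → coindexation permitted.
*Stefan₅* c-commands the pronoun within its binding domain → coindexation would violate Principle B.

{1, 2, 3, 4}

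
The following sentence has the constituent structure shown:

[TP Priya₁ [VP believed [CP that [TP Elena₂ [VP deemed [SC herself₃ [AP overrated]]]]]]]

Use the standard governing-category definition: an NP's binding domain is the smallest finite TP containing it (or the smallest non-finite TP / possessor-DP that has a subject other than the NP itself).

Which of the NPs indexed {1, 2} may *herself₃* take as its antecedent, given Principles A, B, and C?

{2}

*herself* is an anaphor, so Principle A applies: it must be bound in its binding domain.
Binding domain of *herself₃*: the embedded TP, whose subject is Elena₂.
*Priya₁* c-commands the anaphor but is outside its binding domain → cannot satisfy Principle A.
*Elena₂* c-commands the anaphor within its binding domain → licit binder.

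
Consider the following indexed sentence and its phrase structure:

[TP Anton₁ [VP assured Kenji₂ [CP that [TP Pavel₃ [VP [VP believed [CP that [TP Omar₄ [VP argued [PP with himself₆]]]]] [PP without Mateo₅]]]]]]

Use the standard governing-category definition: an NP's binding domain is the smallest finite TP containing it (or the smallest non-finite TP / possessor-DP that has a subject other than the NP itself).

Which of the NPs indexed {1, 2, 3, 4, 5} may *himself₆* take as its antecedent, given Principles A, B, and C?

*himself* is an anaphor, so Principle A applies: it must be bound in its binding domain.
Binding domain of *himself₆*: the embedded TP, whose subject is Omar₄.
*Anton₁* c-commands the anaphor but is outside its binding domain → cannot satisfy Principle A.
*Kenji₂* c-commands the anaphor but is outside its binding domain → cannot satisfy Principle A.
*Pavel₃* c-commands the anaphor but is outside its binding domain → cannot satisfy Principle A.
*Omar₄* c-commands the anaphor within its binding domain → licit binder.
*Mateo₅* does not c-command the anaphor → cannot bind it.

{4}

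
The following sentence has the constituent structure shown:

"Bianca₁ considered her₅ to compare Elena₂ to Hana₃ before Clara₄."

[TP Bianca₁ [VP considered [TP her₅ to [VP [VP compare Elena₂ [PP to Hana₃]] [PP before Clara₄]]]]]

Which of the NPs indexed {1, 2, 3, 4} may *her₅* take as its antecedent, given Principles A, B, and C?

none

*her* is a pronoun, so Principle B applies: it must be free in its binding domain.
Binding domain of *her₅*: the matrix TP, whose subject is Bianca₁.
*Bianca₁* c-commands the pronoun within its binding domain → coindexation would violate Principle B.
*Elena₂*: the pronoun c-commands this R-expression → coindexation would violate Principle C on *Elena₂*.
*Hana₃*: the pronoun c-commands this R-expression → coindexation would violate Principle C on *Hana₃*.
*Clara₄*: the pronoun c-commands this R-expression → coindexation would violate Principle C on *Clara₄*.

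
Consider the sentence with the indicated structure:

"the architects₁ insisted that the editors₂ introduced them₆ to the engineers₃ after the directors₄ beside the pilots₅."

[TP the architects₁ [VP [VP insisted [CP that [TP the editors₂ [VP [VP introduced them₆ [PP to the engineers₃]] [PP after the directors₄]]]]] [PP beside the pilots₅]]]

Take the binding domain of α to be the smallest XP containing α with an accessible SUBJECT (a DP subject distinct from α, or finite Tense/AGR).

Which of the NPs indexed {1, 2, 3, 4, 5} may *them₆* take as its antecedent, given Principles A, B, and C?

*them* is a pronoun, so Principle B applies: it must be free in its binding domain.
Binding domain of *them₆*: the embedded TP, whose subject is the editors₂.
*the architects₁* c-commands the pronoun but from outside its binding domain, and is not c-commanded by it → coindexation permitted.
*the editors₂* c-commands the pronoun within its binding domain → coindexation would violate Principle B.
*the engineers₃*: the pronoun c-commands this R-expression → coindexation would violate Principle C on *the engineers₃*.
*the directors₄* and the pronoun do not c-command one another → neither Principle B nor Principle C is at stake; coindexation permitted.
*the pilots₅* and the pronoun do not c-command one another → neither Principle B nor Principle C is at stake; coindexation permitted.

{1, 4, 5}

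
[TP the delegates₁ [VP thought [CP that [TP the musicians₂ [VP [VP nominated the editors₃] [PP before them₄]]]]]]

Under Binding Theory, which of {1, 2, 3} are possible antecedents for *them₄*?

*them* is a pronoun, so Principle B applies: it must be free in its binding domain.
Binding domain of *them₄*: the embedded TP, whose subject is the musicians₂.
*the delegates₁* c-commands the pronoun but from outside its binding domain, and is not c-commanded by it → coindexation permitted.
*the musicians₂* c-commands the pronoun within its binding domain → coindexation would violate Principle B.
*the editors₃* and the pronoun do not c-command one another → neither Principle B nor Principle C is at stake; coindexation permitted.

{1, 3}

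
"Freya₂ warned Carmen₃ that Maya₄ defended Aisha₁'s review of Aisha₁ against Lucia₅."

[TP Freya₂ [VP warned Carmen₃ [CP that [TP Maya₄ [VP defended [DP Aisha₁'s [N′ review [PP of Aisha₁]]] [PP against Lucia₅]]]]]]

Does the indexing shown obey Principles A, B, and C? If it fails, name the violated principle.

Principle C

The two coindexed NPs are *Aisha₁* (the higher occurrence) and *Aisha₁* (the lower occurrence).
*Aisha₁* (the lower occurrence) is an R-expression. Principle C requires it to be free everywhere.
*Aisha₁* (the higher occurrence) c-commands it and carries the same index.
The R-expression is bound → Principle C violation.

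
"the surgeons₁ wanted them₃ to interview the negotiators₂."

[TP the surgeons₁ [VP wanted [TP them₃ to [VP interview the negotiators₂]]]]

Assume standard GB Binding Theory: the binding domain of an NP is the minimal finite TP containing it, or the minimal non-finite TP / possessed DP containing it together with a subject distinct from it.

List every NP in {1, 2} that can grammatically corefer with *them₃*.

*them* is a pronoun, so Principle B applies: it must be free in its binding domain.
Binding domain of *them₃*: the matrix TP, whose subject is the surgeons₁.
*the surgeons₁* c-commands the pronoun within its binding domain → coindexation would violate Principle B.
*the negotiators₂*: the pronoun c-commands this R-expression → coindexation would violate Principle C on *the negotiators₂*.

none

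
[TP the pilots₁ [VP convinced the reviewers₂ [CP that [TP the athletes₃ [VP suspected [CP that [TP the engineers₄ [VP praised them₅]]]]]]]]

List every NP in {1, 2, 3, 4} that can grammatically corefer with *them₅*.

*them* is a pronoun, so Principle B applies: it must be free in its binding domain.
Binding domain of *them₅*: the embedded TP, whose subject is the engineers₄.
*the pilots₁* c-commands the pronoun but from outside its binding domain, and is not c-commanded by it → coindexation permitted.
*the reviewers₂* c-commands the pronoun but from outside its binding domain, and is not c-commanded by it → coindexation permitted.
*the athletes₃* c-commands the pronoun but from outside its binding domain, and is not c-commanded by it → coindexation permitted.
*the engineers₄* c-commands the pronoun within its binding domain → coindexation would violate Principle B.

{1, 2, 3}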